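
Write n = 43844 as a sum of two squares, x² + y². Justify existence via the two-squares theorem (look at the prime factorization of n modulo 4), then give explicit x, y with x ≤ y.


Step 1: Factor n = 43844 = 2^2 · 97 · 113.
Step 2: Check the mod-4 condition on each prime factor: 2 = 2 (special); 97 ≡ 1 (mod 4), exponent 1; 113 ≡ 1 (mod 4), exponent 1.
All primes ≡ 3 (mod 4) appear to even exponent (or don't appear), so by the two-squares theorem n IS expressible as a sum of two squares.
Step 3: Build a representation. Group n = k² · m with k = 2 and m = 97 · 113 = 10961 (a product of primes ≡ 1 (mod 4)); a representation of m scales to one of n via (k·x)² + (k·y)² = k²(x² + y²). Each prime p ≡ 1 (mod 4) is itself a sum of two squares; find a² by testing p − a² for a perfect square:
  97: 97 − 1² = 96, 97 − 2² = 93, 97 − 3² = 88, 97 − 4² = 81 = 9² ⇒ 97 = 4² + 9².
  113: 113 − 1² = 112, 113 − 2² = 109, 113 − 3² = 104, 113 − 4² = 97, 113 − 5² = 88, 113 − 6² = 77, 113 − 7² = 64 = 8² ⇒ 113 = 7² + 8².
  Combine using the Brahmagupta–Fibonacci identity (a² + b²)(c² + d²) = (ac − bd)² + (ad + bc)² = (ac + bd)² + (ad − bc)²:
  97 · 113 = 10961: from (4² + 9²)(7² + 8²), take (4·7 − 9·8, 4·8 + 9·7) = (28 − 72, 32 + 63) = (-44, 95); dropping signs (only squares matter) gives (44, 95); check 44² + 95² = 1936 + 9025 = 10961 ✓.
  Scale by k = 2: (2·44, 2·95) = (88, 190).
Step 4: Order so x ≤ y and verify: 88² + 190² = 7744 + 36100 = 43844 = n. ✓

n = 43844 = 88² + 190² (one valid representation with x ≤ y).


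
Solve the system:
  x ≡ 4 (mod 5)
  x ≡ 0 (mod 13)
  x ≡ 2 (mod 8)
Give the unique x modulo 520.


Moduli 5, 13, 8 are pairwise coprime; by CRT there is a unique solution modulo M = 5 · 13 · 8 = 520.
Solve pairwise, accumulating the modulus:
  Start with x ≡ 4 (mod 5).
  Combine with x ≡ 0 (mod 13): since gcd(5, 13) = 1, we get a unique residue mod 65.
    Write x = 4 + 5·t and substitute into x ≡ 0 (mod 13): 5·t ≡ 0 − 4 = -4 (mod 13).
    Reduce coefficients mod 13: 5·t ≡ 9 (mod 13).
    The inverse of 5 mod 13 is 8 (since 5·8 = 40 = 3·13 + 1), so t ≡ 8·9 = 72 ≡ 7 (mod 13).
    Then x = 4 + 5·7 = 39, valid modulo lcm(5, 13) = 65: x ≡ 39 (mod 65).
  Combine with x ≡ 2 (mod 8): since gcd(65, 8) = 1, we get a unique residue mod 520.
    Write x = 39 + 65·t and substitute into x ≡ 2 (mod 8): 65·t ≡ 2 − 39 = -37 (mod 8).
    Reduce coefficients mod 8: 1·t ≡ 3 (mod 8).
    So t ≡ 3 (mod 8).
    Then x = 39 + 65·3 = 234, valid modulo lcm(65, 8) = 520: x ≡ 234 (mod 520).
Verify: 234 mod 5 = 4 ✓, 234 mod 13 = 0 ✓, 234 mod 8 = 2 ✓.

x ≡ 234 (mod 520).


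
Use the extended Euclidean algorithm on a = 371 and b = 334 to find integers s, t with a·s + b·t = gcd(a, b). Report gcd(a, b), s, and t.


Euclidean algorithm on (371, 334) — divide until remainder is 0:
  371 = 1 · 334 + 37
  334 = 9 · 37 + 1
  37 = 37 · 1 + 0
gcd(371, 334) = 1.
Track Bezout coefficients alongside the remainders: start with r₀ = 371 = a·1 + b·0 (s = 1, t = 0) and r₁ = 334 = a·0 + b·1 (s = 0, t = 1); each new remainder r_{k+1} = r_{k-1} − q_k·r_k inherits s_{k+1} = s_{k-1} − q_k·s_k, t_{k+1} = t_{k-1} − q_k·t_k, so r_k = a·s_k + b·t_k at every step:
  q = 1: r = 37, s = 1 − 1·0 = 1, t = 0 − 1·1 = -1  (check: 371·1 + 334·(-1) = 37)
  q = 9: r = 1, s = 0 − 9·1 = -9, t = 1 − 9·(-1) = 10  (check: 371·(-9) + 334·10 = 1)
The row with r = 1 (the gcd) gives the Bezout coefficients s = -9, t = 10.
Result: 371 · (-9) + 334 · (10) = 1.

gcd(371, 334) = 1; s = -9, t = 10 (check: 371·(-9) + 334·10 = 1).


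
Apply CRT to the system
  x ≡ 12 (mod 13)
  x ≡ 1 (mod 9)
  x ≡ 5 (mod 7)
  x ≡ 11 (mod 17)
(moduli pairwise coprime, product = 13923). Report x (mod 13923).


Product of moduli M = 13 · 9 · 7 · 17 = 13923.
Merge one congruence at a time:
  Start: x ≡ 12 (mod 13).
  Combine with x ≡ 1 (mod 9); new modulus lcm = 117.
    Write x = 12 + 13·t and substitute into x ≡ 1 (mod 9): 13·t ≡ 1 − 12 = -11 (mod 9).
    Reduce coefficients mod 9: 4·t ≡ 7 (mod 9).
    The inverse of 4 mod 9 is 7 (since 4·7 = 28 = 3·9 + 1), so t ≡ 7·7 = 49 ≡ 4 (mod 9).
    Then x = 12 + 13·4 = 64, valid modulo lcm(13, 9) = 117: x ≡ 64 (mod 117).
  Combine with x ≡ 5 (mod 7); new modulus lcm = 819.
    Write x = 64 + 117·t and substitute into x ≡ 5 (mod 7): 117·t ≡ 5 − 64 = -59 (mod 7).
    Reduce coefficients mod 7: 5·t ≡ 4 (mod 7).
    The inverse of 5 mod 7 is 3 (since 5·3 = 15 = 2·7 + 1), so t ≡ 3·4 = 12 ≡ 5 (mod 7).
    Then x = 64 + 117·5 = 649, valid modulo lcm(117, 7) = 819: x ≡ 649 (mod 819).
  Combine with x ≡ 11 (mod 17); new modulus lcm = 13923.
    Write x = 649 + 819·t and substitute into x ≡ 11 (mod 17): 819·t ≡ 11 − 649 = -638 (mod 17).
    Reduce coefficients mod 17: 3·t ≡ 8 (mod 17).
    The inverse of 3 mod 17 is 6 (since 3·6 = 18 = 1·17 + 1), so t ≡ 6·8 = 48 ≡ 14 (mod 17).
    Then x = 649 + 819·14 = 12115, valid modulo lcm(819, 17) = 13923: x ≡ 12115 (mod 13923).
Verify against each original: 12115 mod 13 = 12, 12115 mod 9 = 1, 12115 mod 7 = 5, 12115 mod 17 = 11.

x ≡ 12115 (mod 13923).


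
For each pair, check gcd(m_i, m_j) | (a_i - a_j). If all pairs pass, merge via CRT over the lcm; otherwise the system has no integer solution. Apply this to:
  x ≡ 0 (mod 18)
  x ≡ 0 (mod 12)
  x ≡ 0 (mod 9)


Moduli 18, 12, 9 are not pairwise coprime, so CRT works modulo lcm(m_i) when all pairwise compatibility conditions hold.
Pairwise compatibility: gcd(m_i, m_j) must divide a_i - a_j for every pair.
Merge one congruence at a time:
  Start: x ≡ 0 (mod 18).
  Combine with x ≡ 0 (mod 12): gcd(18, 12) = 6; 0 - 0 = 0, which IS divisible by 6, so compatible.
    Write x = 0 + 18·t and substitute into x ≡ 0 (mod 12): 18·t ≡ 0 − 0 = 0 (mod 12).
    Divide the congruence (and modulus) by g = 6: 3·t ≡ 0 (mod 2).
    Reduce coefficients mod 2: 1·t ≡ 0 (mod 2).
    So t ≡ 0 (mod 2).
    Then x = 0 + 18·0 = 0, valid modulo lcm(18, 12) = 36: x ≡ 0 (mod 36).
  Combine with x ≡ 0 (mod 9): gcd(36, 9) = 9; 0 - 0 = 0, which IS divisible by 9, so compatible.
    Write x = 0 + 36·t and substitute into x ≡ 0 (mod 9): 36·t ≡ 0 − 0 = 0 (mod 9).
    Divide the congruence (and modulus) by g = 9: 4·t ≡ 0 (mod 1).
    Modulo 1 every t works; take t = 0.
    Then x = 0 + 36·0 = 0, valid modulo lcm(36, 9) = 36: x ≡ 0 (mod 36).
Verify: 0 mod 18 = 0, 0 mod 12 = 0, 0 mod 9 = 0.

x ≡ 0 (mod 36).


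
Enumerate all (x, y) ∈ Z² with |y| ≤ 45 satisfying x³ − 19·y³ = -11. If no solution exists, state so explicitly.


The equation is x³ - 19y³ = -11. For fixed y, x³ = 19·y³ − 11, so a solution requires the RHS to be a perfect cube.
Strategy: iterate y from -45 to 45, compute RHS = 19·y³ − 11, and check whether it is a (positive or negative) perfect cube.
Check small values of y:
  y = 0: RHS = -11 is not a perfect cube.
  y = 1: RHS = 8 = (2)³ ⇒ x = 2 works.
  y = -1: RHS = -30 is not a perfect cube.
  y = 2: RHS = 141 is not a perfect cube.
  y = -2: RHS = -163 is not a perfect cube.
  y = 3: RHS = 502 is not a perfect cube.
  y = -3: RHS = -524 is not a perfect cube.
Continuing the search up to |y| = 45 finds no further solutions beyond those listed.
Collected solutions: (2, 1).

Solutions (with |y| ≤ 45): (2, 1).


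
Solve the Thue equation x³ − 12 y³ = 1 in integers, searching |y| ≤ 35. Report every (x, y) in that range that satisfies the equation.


The equation is x³ - 12y³ = 1. For fixed y, x³ = 12·y³ + 1, so a solution requires the RHS to be a perfect cube.
Strategy: iterate y from -35 to 35, compute RHS = 12·y³ + 1, and check whether it is a (positive or negative) perfect cube.
Check small values of y:
  y = 0: RHS = 1 = (1)³ ⇒ x = 1 works.
  y = 1: RHS = 13 is not a perfect cube.
  y = -1: RHS = -11 is not a perfect cube.
  y = 2: RHS = 97 is not a perfect cube.
  y = -2: RHS = -95 is not a perfect cube.
  y = 3: RHS = 325 is not a perfect cube.
  y = -3: RHS = -323 is not a perfect cube.
Continuing the search up to |y| = 35 finds no further solutions beyond those listed.
Collected solutions: (1, 0).

Solutions (with |y| ≤ 35): (1, 0).


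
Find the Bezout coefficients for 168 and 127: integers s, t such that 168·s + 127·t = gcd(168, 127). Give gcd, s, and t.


Euclidean algorithm on (168, 127) — divide until remainder is 0:
  168 = 1 · 127 + 41
  127 = 3 · 41 + 4
  41 = 10 · 4 + 1
  4 = 4 · 1 + 0
gcd(168, 127) = 1.
Track Bezout coefficients alongside the remainders: start with r₀ = 168 = a·1 + b·0 (s = 1, t = 0) and r₁ = 127 = a·0 + b·1 (s = 0, t = 1); each new remainder r_{k+1} = r_{k-1} − q_k·r_k inherits s_{k+1} = s_{k-1} − q_k·s_k, t_{k+1} = t_{k-1} − q_k·t_k, so r_k = a·s_k + b·t_k at every step:
  q = 1: r = 41, s = 1 − 1·0 = 1, t = 0 − 1·1 = -1  (check: 168·1 + 127·(-1) = 41)
  q = 3: r = 4, s = 0 − 3·1 = -3, t = 1 − 3·(-1) = 4  (check: 168·(-3) + 127·4 = 4)
  q = 10: r = 1, s = 1 − 10·(-3) = 31, t = -1 − 10·4 = -41  (check: 168·31 + 127·(-41) = 1)
The row with r = 1 (the gcd) gives the Bezout coefficients s = 31, t = -41.
Result: 168 · (31) + 127 · (-41) = 1.

gcd(168, 127) = 1; s = 31, t = -41 (check: 168·31 + 127·(-41) = 1).


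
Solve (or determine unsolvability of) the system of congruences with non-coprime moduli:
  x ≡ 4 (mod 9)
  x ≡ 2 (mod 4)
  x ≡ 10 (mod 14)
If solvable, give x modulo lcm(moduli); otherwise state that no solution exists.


Moduli 9, 4, 14 are not pairwise coprime, so CRT works modulo lcm(m_i) when all pairwise compatibility conditions hold.
Pairwise compatibility: gcd(m_i, m_j) must divide a_i - a_j for every pair.
Merge one congruence at a time:
  Start: x ≡ 4 (mod 9).
  Combine with x ≡ 2 (mod 4): gcd(9, 4) = 1; 2 - 4 = -2, which IS divisible by 1, so compatible.
    Write x = 4 + 9·t and substitute into x ≡ 2 (mod 4): 9·t ≡ 2 − 4 = -2 (mod 4).
    Reduce coefficients mod 4: 1·t ≡ 2 (mod 4).
    So t ≡ 2 (mod 4).
    Then x = 4 + 9·2 = 22, valid modulo lcm(9, 4) = 36: x ≡ 22 (mod 36).
  Combine with x ≡ 10 (mod 14): gcd(36, 14) = 2; 10 - 22 = -12, which IS divisible by 2, so compatible.
    Write x = 22 + 36·t and substitute into x ≡ 10 (mod 14): 36·t ≡ 10 − 22 = -12 (mod 14).
    Divide the congruence (and modulus) by g = 2: 18·t ≡ -6 (mod 7).
    Reduce coefficients mod 7: 4·t ≡ 1 (mod 7).
    The inverse of 4 mod 7 is 2 (since 4·2 = 8 = 1·7 + 1), so t ≡ 2·1 = 2 ≡ 2 (mod 7).
    Then x = 22 + 36·2 = 94, valid modulo lcm(36, 14) = 252: x ≡ 94 (mod 252).
Verify: 94 mod 9 = 4, 94 mod 4 = 2, 94 mod 14 = 10.

x ≡ 94 (mod 252).


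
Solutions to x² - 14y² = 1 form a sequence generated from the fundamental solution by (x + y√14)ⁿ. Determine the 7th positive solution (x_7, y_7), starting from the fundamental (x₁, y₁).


Step 1: Find the fundamental solution (x₁, y₁) of x² - 14y² = 1.
  Expand √14 as a continued fraction. a₀ = ⌊√14⌋ = 3; iterate m_{k+1} = d_k·a_k − m_k, d_{k+1} = (14 − m_{k+1}²)/d_k, a_{k+1} = ⌊(a₀ + m_{k+1})/d_{k+1}⌋ (starting m₀ = 0, d₀ = 1), with convergents p_k = a_k·p_{k-1} + p_{k-2}, q_k = a_k·q_{k-1} + q_{k-2} (p₋₁ = 1, q₋₁ = 0):
  k = 0: a₀ = 3; p₀/q₀ = 3/1; p₀² − 14·q₀² = 9 − 14 = -5.
  k = 1: m = 3, d = 5, a = ⌊(3 + 3)/5⌋ = 1; p/q = (1·3 + 1)/(1·1 + 0) = 4/1; p² − 14·q² = 16 − 14 = 2.
  k = 2: m = 2, d = 2, a = ⌊(3 + 2)/2⌋ = 2; p/q = (2·4 + 3)/(2·1 + 1) = 11/3; p² − 14·q² = 121 − 126 = -5.
  k = 3: m = 2, d = 5, a = ⌊(3 + 2)/5⌋ = 1; p/q = (1·11 + 4)/(1·3 + 1) = 15/4; p² − 14·q² = 225 − 224 = 1.
  The first convergent with p² − 14·q² = 1 gives the fundamental solution (x₁, y₁) = (15, 4).
Step 2: Apply the recurrence (x_{n+1}, y_{n+1}) = (x₁x_n + 14y₁y_n, x₁y_n + y₁x_n) repeatedly.
  From (x_1, y_1) = (15, 4): x_2 = 15·15 + 14·4·4 = 449; y_2 = 15·4 + 4·15 = 120.
  From (x_2, y_2) = (449, 120): x_3 = 15·449 + 14·4·120 = 13455; y_3 = 15·120 + 4·449 = 3596.
  From (x_3, y_3) = (13455, 3596): x_4 = 15·13455 + 14·4·3596 = 403201; y_4 = 15·3596 + 4·13455 = 107760.
  From (x_4, y_4) = (403201, 107760): x_5 = 15·403201 + 14·4·107760 = 12082575; y_5 = 15·107760 + 4·403201 = 3229204.
  From (x_5, y_5) = (12082575, 3229204): x_6 = 15·12082575 + 14·4·3229204 = 362074049; y_6 = 15·3229204 + 4·12082575 = 96768360.
  From (x_6, y_6) = (362074049, 96768360): x_7 = 15·362074049 + 14·4·96768360 = 10850138895; y_7 = 15·96768360 + 4·362074049 = 2899821596.
Step 3: Verify x_7² - 14·y_7² = 117725514040791821025 - 117725514040791821024 = 1 (should be 1). ✓

(x_1, y_1) = (15, 4); (x_7, y_7) = (10850138895, 2899821596).


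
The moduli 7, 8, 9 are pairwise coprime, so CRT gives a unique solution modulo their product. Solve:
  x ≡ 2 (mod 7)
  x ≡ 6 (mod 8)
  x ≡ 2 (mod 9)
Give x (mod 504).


Moduli 7, 8, 9 are pairwise coprime; by CRT there is a unique solution modulo M = 7 · 8 · 9 = 504.
Solve pairwise, accumulating the modulus:
  Start with x ≡ 2 (mod 7).
  Combine with x ≡ 6 (mod 8): since gcd(7, 8) = 1, we get a unique residue mod 56.
    Write x = 2 + 7·t and substitute into x ≡ 6 (mod 8): 7·t ≡ 6 − 2 = 4 (mod 8).
    The inverse of 7 mod 8 is 7 (since 7·7 = 49 = 6·8 + 1), so t ≡ 7·4 = 28 ≡ 4 (mod 8).
    Then x = 2 + 7·4 = 30, valid modulo lcm(7, 8) = 56: x ≡ 30 (mod 56).
  Combine with x ≡ 2 (mod 9): since gcd(56, 9) = 1, we get a unique residue mod 504.
    Write x = 30 + 56·t and substitute into x ≡ 2 (mod 9): 56·t ≡ 2 − 30 = -28 (mod 9).
    Reduce coefficients mod 9: 2·t ≡ 8 (mod 9).
    The inverse of 2 mod 9 is 5 (since 2·5 = 10 = 1·9 + 1), so t ≡ 5·8 = 40 ≡ 4 (mod 9).
    Then x = 30 + 56·4 = 254, valid modulo lcm(56, 9) = 504: x ≡ 254 (mod 504).
Verify: 254 mod 7 = 2 ✓, 254 mod 8 = 6 ✓, 254 mod 9 = 2 ✓.

x ≡ 254 (mod 504).


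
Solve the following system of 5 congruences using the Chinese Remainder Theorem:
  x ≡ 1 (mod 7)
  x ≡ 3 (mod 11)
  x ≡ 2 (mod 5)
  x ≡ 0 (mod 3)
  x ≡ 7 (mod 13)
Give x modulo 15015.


Product of moduli M = 7 · 11 · 5 · 3 · 13 = 15015.
Merge one congruence at a time:
  Start: x ≡ 1 (mod 7).
  Combine with x ≡ 3 (mod 11); new modulus lcm = 77.
    Write x = 1 + 7·t and substitute into x ≡ 3 (mod 11): 7·t ≡ 3 − 1 = 2 (mod 11).
    The inverse of 7 mod 11 is 8 (since 7·8 = 56 = 5·11 + 1), so t ≡ 8·2 = 16 ≡ 5 (mod 11).
    Then x = 1 + 7·5 = 36, valid modulo lcm(7, 11) = 77: x ≡ 36 (mod 77).
  Combine with x ≡ 2 (mod 5); new modulus lcm = 385.
    Write x = 36 + 77·t and substitute into x ≡ 2 (mod 5): 77·t ≡ 2 − 36 = -34 (mod 5).
    Reduce coefficients mod 5: 2·t ≡ 1 (mod 5).
    The inverse of 2 mod 5 is 3 (since 2·3 = 6 = 1·5 + 1), so t ≡ 3·1 = 3 ≡ 3 (mod 5).
    Then x = 36 + 77·3 = 267, valid modulo lcm(77, 5) = 385: x ≡ 267 (mod 385).
  Combine with x ≡ 0 (mod 3); new modulus lcm = 1155.
    Write x = 267 + 385·t and substitute into x ≡ 0 (mod 3): 385·t ≡ 0 − 267 = -267 (mod 3).
    Reduce coefficients mod 3: 1·t ≡ 0 (mod 3).
    So t ≡ 0 (mod 3).
    Then x = 267 + 385·0 = 267, valid modulo lcm(385, 3) = 1155: x ≡ 267 (mod 1155).
  Combine with x ≡ 7 (mod 13); new modulus lcm = 15015.
    Write x = 267 + 1155·t and substitute into x ≡ 7 (mod 13): 1155·t ≡ 7 − 267 = -260 (mod 13).
    Reduce coefficients mod 13: 11·t ≡ 0 (mod 13).
    The inverse of 11 mod 13 is 6 (since 11·6 = 66 = 5·13 + 1), so t ≡ 6·0 = 0 ≡ 0 (mod 13).
    Then x = 267 + 1155·0 = 267, valid modulo lcm(1155, 13) = 15015: x ≡ 267 (mod 15015).
Verify against each original: 267 mod 7 = 1, 267 mod 11 = 3, 267 mod 5 = 2, 267 mod 3 = 0, 267 mod 13 = 7.

x ≡ 267 (mod 15015).


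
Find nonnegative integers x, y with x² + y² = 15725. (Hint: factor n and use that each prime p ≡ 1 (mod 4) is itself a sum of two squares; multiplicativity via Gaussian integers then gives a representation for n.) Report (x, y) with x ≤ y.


Step 1: Factor n = 15725 = 5^2 · 17 · 37.
Step 2: Check the mod-4 condition on each prime factor: 5 ≡ 1 (mod 4), exponent 2; 17 ≡ 1 (mod 4), exponent 1; 37 ≡ 1 (mod 4), exponent 1.
All primes ≡ 3 (mod 4) appear to even exponent (or don't appear), so by the two-squares theorem n IS expressible as a sum of two squares.
Step 3: Build a representation. Group n = k² · m with k = 5 and m = 17 · 37 = 629 (a product of primes ≡ 1 (mod 4)); a representation of m scales to one of n via (k·x)² + (k·y)² = k²(x² + y²). Each prime p ≡ 1 (mod 4) is itself a sum of two squares; find a² by testing p − a² for a perfect square:
  17: 17 − 1² = 16 = 4² ⇒ 17 = 1² + 4².
  37: 37 − 1² = 36 = 6² ⇒ 37 = 1² + 6².
  Combine using the Brahmagupta–Fibonacci identity (a² + b²)(c² + d²) = (ac − bd)² + (ad + bc)² = (ac + bd)² + (ad − bc)²:
  17 · 37 = 629: from (1² + 4²)(1² + 6²), take (1·1 − 4·6, 1·6 + 4·1) = (1 − 24, 6 + 4) = (-23, 10); dropping signs (only squares matter) gives (23, 10); check 23² + 10² = 529 + 100 = 629 ✓.
  Scale by k = 5: (5·23, 5·10) = (115, 50).
Step 4: Order so x ≤ y and verify: 50² + 115² = 2500 + 13225 = 15725 = n. ✓

n = 15725 = 50² + 115² (one valid representation with x ≤ y).


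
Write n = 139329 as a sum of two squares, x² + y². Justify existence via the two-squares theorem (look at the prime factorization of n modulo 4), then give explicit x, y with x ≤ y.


Step 1: Factor n = 139329 = 3^2 · 113 · 137.
Step 2: Check the mod-4 condition on each prime factor: 3 ≡ 3 (mod 4), exponent 2 (must be even); 113 ≡ 1 (mod 4), exponent 1; 137 ≡ 1 (mod 4), exponent 1.
All primes ≡ 3 (mod 4) appear to even exponent (or don't appear), so by the two-squares theorem n IS expressible as a sum of two squares.
Step 3: Build a representation. Group n = k² · m with k = 3 and m = 113 · 137 = 15481 (a product of primes ≡ 1 (mod 4)); a representation of m scales to one of n via (k·x)² + (k·y)² = k²(x² + y²). Each prime p ≡ 1 (mod 4) is itself a sum of two squares; find a² by testing p − a² for a perfect square:
  113: 113 − 1² = 112, 113 − 2² = 109, 113 − 3² = 104, 113 − 4² = 97, 113 − 5² = 88, 113 − 6² = 77, 113 − 7² = 64 = 8² ⇒ 113 = 7² + 8².
  137: 137 − 1² = 136, 137 − 2² = 133, 137 − 3² = 128, 137 − 4² = 121 = 11² ⇒ 137 = 4² + 11².
  Combine using the Brahmagupta–Fibonacci identity (a² + b²)(c² + d²) = (ac − bd)² + (ad + bc)² = (ac + bd)² + (ad − bc)²:
  113 · 137 = 15481: from (7² + 8²)(4² + 11²), take (7·4 − 8·11, 7·11 + 8·4) = (28 − 88, 77 + 32) = (-60, 109); dropping signs (only squares matter) gives (60, 109); check 60² + 109² = 3600 + 11881 = 15481 ✓.
  Scale by k = 3: (3·60, 3·109) = (180, 327).
Step 4: Order so x ≤ y and verify: 180² + 327² = 32400 + 106929 = 139329 = n. ✓

n = 139329 = 180² + 327² (one valid representation with x ≤ y).


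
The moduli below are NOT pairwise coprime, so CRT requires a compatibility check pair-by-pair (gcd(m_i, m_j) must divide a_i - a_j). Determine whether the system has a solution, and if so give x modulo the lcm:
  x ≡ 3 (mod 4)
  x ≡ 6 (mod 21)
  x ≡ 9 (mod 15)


Moduli 4, 21, 15 are not pairwise coprime, so CRT works modulo lcm(m_i) when all pairwise compatibility conditions hold.
Pairwise compatibility: gcd(m_i, m_j) must divide a_i - a_j for every pair.
Merge one congruence at a time:
  Start: x ≡ 3 (mod 4).
  Combine with x ≡ 6 (mod 21): gcd(4, 21) = 1; 6 - 3 = 3, which IS divisible by 1, so compatible.
    Write x = 3 + 4·t and substitute into x ≡ 6 (mod 21): 4·t ≡ 6 − 3 = 3 (mod 21).
    The inverse of 4 mod 21 is 16 (since 4·16 = 64 = 3·21 + 1), so t ≡ 16·3 = 48 ≡ 6 (mod 21).
    Then x = 3 + 4·6 = 27, valid modulo lcm(4, 21) = 84: x ≡ 27 (mod 84).
  Combine with x ≡ 9 (mod 15): gcd(84, 15) = 3; 9 - 27 = -18, which IS divisible by 3, so compatible.
    Write x = 27 + 84·t and substitute into x ≡ 9 (mod 15): 84·t ≡ 9 − 27 = -18 (mod 15).
    Divide the congruence (and modulus) by g = 3: 28·t ≡ -6 (mod 5).
    Reduce coefficients mod 5: 3·t ≡ 4 (mod 5).
    The inverse of 3 mod 5 is 2 (since 3·2 = 6 = 1·5 + 1), so t ≡ 2·4 = 8 ≡ 3 (mod 5).
    Then x = 27 + 84·3 = 279, valid modulo lcm(84, 15) = 420: x ≡ 279 (mod 420).
Verify: 279 mod 4 = 3, 279 mod 21 = 6, 279 mod 15 = 9.

x ≡ 279 (mod 420).


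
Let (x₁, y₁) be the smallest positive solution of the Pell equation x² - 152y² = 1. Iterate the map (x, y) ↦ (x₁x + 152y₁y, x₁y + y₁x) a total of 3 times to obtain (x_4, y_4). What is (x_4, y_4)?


Step 1: Find the fundamental solution (x₁, y₁) of x² - 152y² = 1.
  Expand √152 as a continued fraction. a₀ = ⌊√152⌋ = 12; iterate m_{k+1} = d_k·a_k − m_k, d_{k+1} = (152 − m_{k+1}²)/d_k, a_{k+1} = ⌊(a₀ + m_{k+1})/d_{k+1}⌋ (starting m₀ = 0, d₀ = 1), with convergents p_k = a_k·p_{k-1} + p_{k-2}, q_k = a_k·q_{k-1} + q_{k-2} (p₋₁ = 1, q₋₁ = 0):
  k = 0: a₀ = 12; p₀/q₀ = 12/1; p₀² − 152·q₀² = 144 − 152 = -8.
  k = 1: m = 12, d = 8, a = ⌊(12 + 12)/8⌋ = 3; p/q = (3·12 + 1)/(3·1 + 0) = 37/3; p² − 152·q² = 1369 − 1368 = 1.
  The first convergent with p² − 152·q² = 1 gives the fundamental solution (x₁, y₁) = (37, 3).
Step 2: Apply the recurrence (x_{n+1}, y_{n+1}) = (x₁x_n + 152y₁y_n, x₁y_n + y₁x_n) repeatedly.
  From (x_1, y_1) = (37, 3): x_2 = 37·37 + 152·3·3 = 2737; y_2 = 37·3 + 3·37 = 222.
  From (x_2, y_2) = (2737, 222): x_3 = 37·2737 + 152·3·222 = 202501; y_3 = 37·222 + 3·2737 = 16425.
  From (x_3, y_3) = (202501, 16425): x_4 = 37·202501 + 152·3·16425 = 14982337; y_4 = 37·16425 + 3·202501 = 1215228.
Step 3: Verify x_4² - 152·y_4² = 224470421981569 - 224470421981568 = 1 (should be 1). ✓

(x_1, y_1) = (37, 3); (x_4, y_4) = (14982337, 1215228).


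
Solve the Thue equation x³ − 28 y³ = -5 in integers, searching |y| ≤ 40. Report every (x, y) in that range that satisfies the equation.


The equation is x³ - 28y³ = -5. For fixed y, x³ = 28·y³ − 5, so a solution requires the RHS to be a perfect cube.
Strategy: iterate y from -40 to 40, compute RHS = 28·y³ − 5, and check whether it is a (positive or negative) perfect cube.
Check small values of y:
  y = 0: RHS = -5 is not a perfect cube.
  y = 1: RHS = 23 is not a perfect cube.
  y = -1: RHS = -33 is not a perfect cube.
  y = 2: RHS = 219 is not a perfect cube.
  y = -2: RHS = -229 is not a perfect cube.
  y = 3: RHS = 751 is not a perfect cube.
  y = -3: RHS = -761 is not a perfect cube.
Continuing the search up to |y| = 40 finds no solutions either.
No (x, y) in the scanned range satisfies the equation.

No integer solutions with |y| ≤ 40.


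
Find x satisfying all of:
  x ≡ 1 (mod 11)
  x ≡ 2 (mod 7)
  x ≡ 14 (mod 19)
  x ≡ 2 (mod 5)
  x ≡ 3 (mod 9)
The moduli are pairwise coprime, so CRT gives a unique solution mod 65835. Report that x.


Product of moduli M = 11 · 7 · 19 · 5 · 9 = 65835.
Merge one congruence at a time:
  Start: x ≡ 1 (mod 11).
  Combine with x ≡ 2 (mod 7); new modulus lcm = 77.
    Write x = 1 + 11·t and substitute into x ≡ 2 (mod 7): 11·t ≡ 2 − 1 = 1 (mod 7).
    Reduce coefficients mod 7: 4·t ≡ 1 (mod 7).
    The inverse of 4 mod 7 is 2 (since 4·2 = 8 = 1·7 + 1), so t ≡ 2·1 = 2 ≡ 2 (mod 7).
    Then x = 1 + 11·2 = 23, valid modulo lcm(11, 7) = 77: x ≡ 23 (mod 77).
  Combine with x ≡ 14 (mod 19); new modulus lcm = 1463.
    Write x = 23 + 77·t and substitute into x ≡ 14 (mod 19): 77·t ≡ 14 − 23 = -9 (mod 19).
    Reduce coefficients mod 19: 1·t ≡ 10 (mod 19).
    So t ≡ 10 (mod 19).
    Then x = 23 + 77·10 = 793, valid modulo lcm(77, 19) = 1463: x ≡ 793 (mod 1463).
  Combine with x ≡ 2 (mod 5); new modulus lcm = 7315.
    Write x = 793 + 1463·t and substitute into x ≡ 2 (mod 5): 1463·t ≡ 2 − 793 = -791 (mod 5).
    Reduce coefficients mod 5: 3·t ≡ 4 (mod 5).
    The inverse of 3 mod 5 is 2 (since 3·2 = 6 = 1·5 + 1), so t ≡ 2·4 = 8 ≡ 3 (mod 5).
    Then x = 793 + 1463·3 = 5182, valid modulo lcm(1463, 5) = 7315: x ≡ 5182 (mod 7315).
  Combine with x ≡ 3 (mod 9); new modulus lcm = 65835.
    Write x = 5182 + 7315·t and substitute into x ≡ 3 (mod 9): 7315·t ≡ 3 − 5182 = -5179 (mod 9).
    Reduce coefficients mod 9: 7·t ≡ 5 (mod 9).
    The inverse of 7 mod 9 is 4 (since 7·4 = 28 = 3·9 + 1), so t ≡ 4·5 = 20 ≡ 2 (mod 9).
    Then x = 5182 + 7315·2 = 19812, valid modulo lcm(7315, 9) = 65835: x ≡ 19812 (mod 65835).
Verify against each original: 19812 mod 11 = 1, 19812 mod 7 = 2, 19812 mod 19 = 14, 19812 mod 5 = 2, 19812 mod 9 = 3.

x ≡ 19812 (mod 65835).


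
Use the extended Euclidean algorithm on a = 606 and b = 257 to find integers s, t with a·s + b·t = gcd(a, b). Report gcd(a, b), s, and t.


Euclidean algorithm on (606, 257) — divide until remainder is 0:
  606 = 2 · 257 + 92
  257 = 2 · 92 + 73
  92 = 1 · 73 + 19
  73 = 3 · 19 + 16
  19 = 1 · 16 + 3
  16 = 5 · 3 + 1
  3 = 3 · 1 + 0
gcd(606, 257) = 1.
Track Bezout coefficients alongside the remainders: start with r₀ = 606 = a·1 + b·0 (s = 1, t = 0) and r₁ = 257 = a·0 + b·1 (s = 0, t = 1); each new remainder r_{k+1} = r_{k-1} − q_k·r_k inherits s_{k+1} = s_{k-1} − q_k·s_k, t_{k+1} = t_{k-1} − q_k·t_k, so r_k = a·s_k + b·t_k at every step:
  q = 2: r = 92, s = 1 − 2·0 = 1, t = 0 − 2·1 = -2  (check: 606·1 + 257·(-2) = 92)
  q = 2: r = 73, s = 0 − 2·1 = -2, t = 1 − 2·(-2) = 5  (check: 606·(-2) + 257·5 = 73)
  q = 1: r = 19, s = 1 − 1·(-2) = 3, t = -2 − 1·5 = -7  (check: 606·3 + 257·(-7) = 19)
  q = 3: r = 16, s = -2 − 3·3 = -11, t = 5 − 3·(-7) = 26  (check: 606·(-11) + 257·26 = 16)
  q = 1: r = 3, s = 3 − 1·(-11) = 14, t = -7 − 1·26 = -33  (check: 606·14 + 257·(-33) = 3)
  q = 5: r = 1, s = -11 − 5·14 = -81, t = 26 − 5·(-33) = 191  (check: 606·(-81) + 257·191 = 1)
The row with r = 1 (the gcd) gives the Bezout coefficients s = -81, t = 191.
Result: 606 · (-81) + 257 · (191) = 1.

gcd(606, 257) = 1; s = -81, t = 191 (check: 606·(-81) + 257·191 = 1).


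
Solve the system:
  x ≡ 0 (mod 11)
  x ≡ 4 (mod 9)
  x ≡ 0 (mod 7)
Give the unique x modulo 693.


Moduli 11, 9, 7 are pairwise coprime; by CRT there is a unique solution modulo M = 11 · 9 · 7 = 693.
Solve pairwise, accumulating the modulus:
  Start with x ≡ 0 (mod 11).
  Combine with x ≡ 4 (mod 9): since gcd(11, 9) = 1, we get a unique residue mod 99.
    Write x = 0 + 11·t and substitute into x ≡ 4 (mod 9): 11·t ≡ 4 − 0 = 4 (mod 9).
    Reduce coefficients mod 9: 2·t ≡ 4 (mod 9).
    The inverse of 2 mod 9 is 5 (since 2·5 = 10 = 1·9 + 1), so t ≡ 5·4 = 20 ≡ 2 (mod 9).
    Then x = 0 + 11·2 = 22, valid modulo lcm(11, 9) = 99: x ≡ 22 (mod 99).
  Combine with x ≡ 0 (mod 7): since gcd(99, 7) = 1, we get a unique residue mod 693.
    Write x = 22 + 99·t and substitute into x ≡ 0 (mod 7): 99·t ≡ 0 − 22 = -22 (mod 7).
    Reduce coefficients mod 7: 1·t ≡ 6 (mod 7).
    So t ≡ 6 (mod 7).
    Then x = 22 + 99·6 = 616, valid modulo lcm(99, 7) = 693: x ≡ 616 (mod 693).
Verify: 616 mod 11 = 0 ✓, 616 mod 9 = 4 ✓, 616 mod 7 = 0 ✓.

x ≡ 616 (mod 693).


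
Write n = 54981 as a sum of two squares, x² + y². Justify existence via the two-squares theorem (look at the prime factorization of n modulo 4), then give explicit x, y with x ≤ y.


Step 1: Factor n = 54981 = 3^2 · 41 · 149.
Step 2: Check the mod-4 condition on each prime factor: 3 ≡ 3 (mod 4), exponent 2 (must be even); 41 ≡ 1 (mod 4), exponent 1; 149 ≡ 1 (mod 4), exponent 1.
All primes ≡ 3 (mod 4) appear to even exponent (or don't appear), so by the two-squares theorem n IS expressible as a sum of two squares.
Step 3: Build a representation. Group n = k² · m with k = 3 and m = 41 · 149 = 6109 (a product of primes ≡ 1 (mod 4)); a representation of m scales to one of n via (k·x)² + (k·y)² = k²(x² + y²). Each prime p ≡ 1 (mod 4) is itself a sum of two squares; find a² by testing p − a² for a perfect square:
  41: 41 − 1² = 40, 41 − 2² = 37, 41 − 3² = 32, 41 − 4² = 25 = 5² ⇒ 41 = 4² + 5².
  149: 149 − 1² = 148, 149 − 2² = 145, 149 − 3² = 140, 149 − 4² = 133, 149 − 5² = 124, 149 − 6² = 113, 149 − 7² = 100 = 10² ⇒ 149 = 7² + 10².
  Combine using the Brahmagupta–Fibonacci identity (a² + b²)(c² + d²) = (ac − bd)² + (ad + bc)² = (ac + bd)² + (ad − bc)²:
  41 · 149 = 6109: from (4² + 5²)(7² + 10²), take (4·7 − 5·10, 4·10 + 5·7) = (28 − 50, 40 + 35) = (-22, 75); dropping signs (only squares matter) gives (22, 75); check 22² + 75² = 484 + 5625 = 6109 ✓.
  Scale by k = 3: (3·22, 3·75) = (66, 225).
Step 4: Order so x ≤ y and verify: 66² + 225² = 4356 + 50625 = 54981 = n. ✓

n = 54981 = 66² + 225² (one valid representation with x ≤ y).


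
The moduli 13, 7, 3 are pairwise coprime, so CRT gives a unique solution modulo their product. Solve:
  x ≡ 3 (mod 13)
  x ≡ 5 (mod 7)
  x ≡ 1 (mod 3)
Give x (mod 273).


Moduli 13, 7, 3 are pairwise coprime; by CRT there is a unique solution modulo M = 13 · 7 · 3 = 273.
Solve pairwise, accumulating the modulus:
  Start with x ≡ 3 (mod 13).
  Combine with x ≡ 5 (mod 7): since gcd(13, 7) = 1, we get a unique residue mod 91.
    Write x = 3 + 13·t and substitute into x ≡ 5 (mod 7): 13·t ≡ 5 − 3 = 2 (mod 7).
    Reduce coefficients mod 7: 6·t ≡ 2 (mod 7).
    The inverse of 6 mod 7 is 6 (since 6·6 = 36 = 5·7 + 1), so t ≡ 6·2 = 12 ≡ 5 (mod 7).
    Then x = 3 + 13·5 = 68, valid modulo lcm(13, 7) = 91: x ≡ 68 (mod 91).
  Combine with x ≡ 1 (mod 3): since gcd(91, 3) = 1, we get a unique residue mod 273.
    Write x = 68 + 91·t and substitute into x ≡ 1 (mod 3): 91·t ≡ 1 − 68 = -67 (mod 3).
    Reduce coefficients mod 3: 1·t ≡ 2 (mod 3).
    So t ≡ 2 (mod 3).
    Then x = 68 + 91·2 = 250, valid modulo lcm(91, 3) = 273: x ≡ 250 (mod 273).
Verify: 250 mod 13 = 3 ✓, 250 mod 7 = 5 ✓, 250 mod 3 = 1 ✓.

x ≡ 250 (mod 273).


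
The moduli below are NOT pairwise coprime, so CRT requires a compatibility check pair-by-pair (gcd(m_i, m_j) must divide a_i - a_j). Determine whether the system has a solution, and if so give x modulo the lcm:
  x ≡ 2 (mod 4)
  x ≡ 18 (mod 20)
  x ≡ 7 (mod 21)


Moduli 4, 20, 21 are not pairwise coprime, so CRT works modulo lcm(m_i) when all pairwise compatibility conditions hold.
Pairwise compatibility: gcd(m_i, m_j) must divide a_i - a_j for every pair.
Merge one congruence at a time:
  Start: x ≡ 2 (mod 4).
  Combine with x ≡ 18 (mod 20): gcd(4, 20) = 4; 18 - 2 = 16, which IS divisible by 4, so compatible.
    Write x = 2 + 4·t and substitute into x ≡ 18 (mod 20): 4·t ≡ 18 − 2 = 16 (mod 20).
    Divide the congruence (and modulus) by g = 4: 1·t ≡ 4 (mod 5).
    So t ≡ 4 (mod 5).
    Then x = 2 + 4·4 = 18, valid modulo lcm(4, 20) = 20: x ≡ 18 (mod 20).
  Combine with x ≡ 7 (mod 21): gcd(20, 21) = 1; 7 - 18 = -11, which IS divisible by 1, so compatible.
    Write x = 18 + 20·t and substitute into x ≡ 7 (mod 21): 20·t ≡ 7 − 18 = -11 (mod 21).
    Reduce coefficients mod 21: 20·t ≡ 10 (mod 21).
    The inverse of 20 mod 21 is 20 (since 20·20 = 400 = 19·21 + 1), so t ≡ 20·10 = 200 ≡ 11 (mod 21).
    Then x = 18 + 20·11 = 238, valid modulo lcm(20, 21) = 420: x ≡ 238 (mod 420).
Verify: 238 mod 4 = 2, 238 mod 20 = 18, 238 mod 21 = 7.

x ≡ 238 (mod 420).


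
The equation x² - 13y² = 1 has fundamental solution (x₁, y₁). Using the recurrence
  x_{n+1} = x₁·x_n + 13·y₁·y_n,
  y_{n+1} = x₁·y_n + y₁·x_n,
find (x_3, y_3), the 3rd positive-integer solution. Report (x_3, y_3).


Step 1: Find the fundamental solution (x₁, y₁) of x² - 13y² = 1.
  Expand √13 as a continued fraction. a₀ = ⌊√13⌋ = 3; iterate m_{k+1} = d_k·a_k − m_k, d_{k+1} = (13 − m_{k+1}²)/d_k, a_{k+1} = ⌊(a₀ + m_{k+1})/d_{k+1}⌋ (starting m₀ = 0, d₀ = 1), with convergents p_k = a_k·p_{k-1} + p_{k-2}, q_k = a_k·q_{k-1} + q_{k-2} (p₋₁ = 1, q₋₁ = 0):
  k = 0: a₀ = 3; p₀/q₀ = 3/1; p₀² − 13·q₀² = 9 − 13 = -4.
  k = 1: m = 3, d = 4, a = ⌊(3 + 3)/4⌋ = 1; p/q = (1·3 + 1)/(1·1 + 0) = 4/1; p² − 13·q² = 16 − 13 = 3.
  k = 2: m = 1, d = 3, a = ⌊(3 + 1)/3⌋ = 1; p/q = (1·4 + 3)/(1·1 + 1) = 7/2; p² − 13·q² = 49 − 52 = -3.
  k = 3: m = 2, d = 3, a = ⌊(3 + 2)/3⌋ = 1; p/q = (1·7 + 4)/(1·2 + 1) = 11/3; p² − 13·q² = 121 − 117 = 4.
  k = 4: m = 1, d = 4, a = ⌊(3 + 1)/4⌋ = 1; p/q = (1·11 + 7)/(1·3 + 2) = 18/5; p² − 13·q² = 324 − 325 = -1.
  k = 5: m = 3, d = 1, a = ⌊(3 + 3)/1⌋ = 6; p/q = (6·18 + 11)/(6·5 + 3) = 119/33; p² − 13·q² = 14161 − 14157 = 4.
  k = 6: m = 3, d = 4, a = ⌊(3 + 3)/4⌋ = 1; p/q = (1·119 + 18)/(1·33 + 5) = 137/38; p² − 13·q² = 18769 − 18772 = -3.
  k = 7: m = 1, d = 3, a = ⌊(3 + 1)/3⌋ = 1; p/q = (1·137 + 119)/(1·38 + 33) = 256/71; p² − 13·q² = 65536 − 65533 = 3.
  k = 8: m = 2, d = 3, a = ⌊(3 + 2)/3⌋ = 1; p/q = (1·256 + 137)/(1·71 + 38) = 393/109; p² − 13·q² = 154449 − 154453 = -4.
  k = 9: m = 1, d = 4, a = ⌊(3 + 1)/4⌋ = 1; p/q = (1·393 + 256)/(1·109 + 71) = 649/180; p² − 13·q² = 421201 − 421200 = 1.
  The first convergent with p² − 13·q² = 1 gives the fundamental solution (x₁, y₁) = (649, 180).
Step 2: Apply the recurrence (x_{n+1}, y_{n+1}) = (x₁x_n + 13y₁y_n, x₁y_n + y₁x_n) repeatedly.
  From (x_1, y_1) = (649, 180): x_2 = 649·649 + 13·180·180 = 842401; y_2 = 649·180 + 180·649 = 233640.
  From (x_2, y_2) = (842401, 233640): x_3 = 649·842401 + 13·180·233640 = 1093435849; y_3 = 649·233640 + 180·842401 = 303264540.
Step 3: Verify x_3² - 13·y_3² = 1195601955878350801 - 1195601955878350800 = 1 (should be 1). ✓

(x_1, y_1) = (649, 180); (x_3, y_3) = (1093435849, 303264540).


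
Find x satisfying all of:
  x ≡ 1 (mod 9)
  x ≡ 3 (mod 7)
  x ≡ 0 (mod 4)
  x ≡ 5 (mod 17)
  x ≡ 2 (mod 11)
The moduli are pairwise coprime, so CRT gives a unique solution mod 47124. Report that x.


Product of moduli M = 9 · 7 · 4 · 17 · 11 = 47124.
Merge one congruence at a time:
  Start: x ≡ 1 (mod 9).
  Combine with x ≡ 3 (mod 7); new modulus lcm = 63.
    Write x = 1 + 9·t and substitute into x ≡ 3 (mod 7): 9·t ≡ 3 − 1 = 2 (mod 7).
    Reduce coefficients mod 7: 2·t ≡ 2 (mod 7).
    The inverse of 2 mod 7 is 4 (since 2·4 = 8 = 1·7 + 1), so t ≡ 4·2 = 8 ≡ 1 (mod 7).
    Then x = 1 + 9·1 = 10, valid modulo lcm(9, 7) = 63: x ≡ 10 (mod 63).
  Combine with x ≡ 0 (mod 4); new modulus lcm = 252.
    Write x = 10 + 63·t and substitute into x ≡ 0 (mod 4): 63·t ≡ 0 − 10 = -10 (mod 4).
    Reduce coefficients mod 4: 3·t ≡ 2 (mod 4).
    The inverse of 3 mod 4 is 3 (since 3·3 = 9 = 2·4 + 1), so t ≡ 3·2 = 6 ≡ 2 (mod 4).
    Then x = 10 + 63·2 = 136, valid modulo lcm(63, 4) = 252: x ≡ 136 (mod 252).
  Combine with x ≡ 5 (mod 17); new modulus lcm = 4284.
    Write x = 136 + 252·t and substitute into x ≡ 5 (mod 17): 252·t ≡ 5 − 136 = -131 (mod 17).
    Reduce coefficients mod 17: 14·t ≡ 5 (mod 17).
    The inverse of 14 mod 17 is 11 (since 14·11 = 154 = 9·17 + 1), so t ≡ 11·5 = 55 ≡ 4 (mod 17).
    Then x = 136 + 252·4 = 1144, valid modulo lcm(252, 17) = 4284: x ≡ 1144 (mod 4284).
  Combine with x ≡ 2 (mod 11); new modulus lcm = 47124.
    Write x = 1144 + 4284·t and substitute into x ≡ 2 (mod 11): 4284·t ≡ 2 − 1144 = -1142 (mod 11).
    Reduce coefficients mod 11: 5·t ≡ 2 (mod 11).
    The inverse of 5 mod 11 is 9 (since 5·9 = 45 = 4·11 + 1), so t ≡ 9·2 = 18 ≡ 7 (mod 11).
    Then x = 1144 + 4284·7 = 31132, valid modulo lcm(4284, 11) = 47124: x ≡ 31132 (mod 47124).
Verify against each original: 31132 mod 9 = 1, 31132 mod 7 = 3, 31132 mod 4 = 0, 31132 mod 17 = 5, 31132 mod 11 = 2.

x ≡ 31132 (mod 47124).


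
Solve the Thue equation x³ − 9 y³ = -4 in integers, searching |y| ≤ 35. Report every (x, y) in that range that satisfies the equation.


The equation is x³ - 9y³ = -4. For fixed y, x³ = 9·y³ − 4, so a solution requires the RHS to be a perfect cube.
Strategy: iterate y from -35 to 35, compute RHS = 9·y³ − 4, and check whether it is a (positive or negative) perfect cube.
Check small values of y:
  y = 0: RHS = -4 is not a perfect cube.
  y = 1: RHS = 5 is not a perfect cube.
  y = -1: RHS = -13 is not a perfect cube.
  y = 2: RHS = 68 is not a perfect cube.
  y = -2: RHS = -76 is not a perfect cube.
  y = 3: RHS = 239 is not a perfect cube.
  y = -3: RHS = -247 is not a perfect cube.
Continuing the search up to |y| = 35 finds no solutions either.
No (x, y) in the scanned range satisfies the equation.

No integer solutions with |y| ≤ 35.


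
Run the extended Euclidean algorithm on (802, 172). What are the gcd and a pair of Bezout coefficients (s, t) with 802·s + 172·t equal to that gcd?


Euclidean algorithm on (802, 172) — divide until remainder is 0:
  802 = 4 · 172 + 114
  172 = 1 · 114 + 58
  114 = 1 · 58 + 56
  58 = 1 · 56 + 2
  56 = 28 · 2 + 0
gcd(802, 172) = 2.
Track Bezout coefficients alongside the remainders: start with r₀ = 802 = a·1 + b·0 (s = 1, t = 0) and r₁ = 172 = a·0 + b·1 (s = 0, t = 1); each new remainder r_{k+1} = r_{k-1} − q_k·r_k inherits s_{k+1} = s_{k-1} − q_k·s_k, t_{k+1} = t_{k-1} − q_k·t_k, so r_k = a·s_k + b·t_k at every step:
  q = 4: r = 114, s = 1 − 4·0 = 1, t = 0 − 4·1 = -4  (check: 802·1 + 172·(-4) = 114)
  q = 1: r = 58, s = 0 − 1·1 = -1, t = 1 − 1·(-4) = 5  (check: 802·(-1) + 172·5 = 58)
  q = 1: r = 56, s = 1 − 1·(-1) = 2, t = -4 − 1·5 = -9  (check: 802·2 + 172·(-9) = 56)
  q = 1: r = 2, s = -1 − 1·2 = -3, t = 5 − 1·(-9) = 14  (check: 802·(-3) + 172·14 = 2)
The row with r = 2 (the gcd) gives the Bezout coefficients s = -3, t = 14.
Result: 802 · (-3) + 172 · (14) = 2.

gcd(802, 172) = 2; s = -3, t = 14 (check: 802·(-3) + 172·14 = 2).


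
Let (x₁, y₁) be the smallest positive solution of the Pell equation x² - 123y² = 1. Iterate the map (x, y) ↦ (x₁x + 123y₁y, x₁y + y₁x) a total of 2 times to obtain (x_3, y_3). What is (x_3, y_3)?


Step 1: Find the fundamental solution (x₁, y₁) of x² - 123y² = 1.
  Expand √123 as a continued fraction. a₀ = ⌊√123⌋ = 11; iterate m_{k+1} = d_k·a_k − m_k, d_{k+1} = (123 − m_{k+1}²)/d_k, a_{k+1} = ⌊(a₀ + m_{k+1})/d_{k+1}⌋ (starting m₀ = 0, d₀ = 1), with convergents p_k = a_k·p_{k-1} + p_{k-2}, q_k = a_k·q_{k-1} + q_{k-2} (p₋₁ = 1, q₋₁ = 0):
  k = 0: a₀ = 11; p₀/q₀ = 11/1; p₀² − 123·q₀² = 121 − 123 = -2.
  k = 1: m = 11, d = 2, a = ⌊(11 + 11)/2⌋ = 11; p/q = (11·11 + 1)/(11·1 + 0) = 122/11; p² − 123·q² = 14884 − 14883 = 1.
  The first convergent with p² − 123·q² = 1 gives the fundamental solution (x₁, y₁) = (122, 11).
Step 2: Apply the recurrence (x_{n+1}, y_{n+1}) = (x₁x_n + 123y₁y_n, x₁y_n + y₁x_n) repeatedly.
  From (x_1, y_1) = (122, 11): x_2 = 122·122 + 123·11·11 = 29767; y_2 = 122·11 + 11·122 = 2684.
  From (x_2, y_2) = (29767, 2684): x_3 = 122·29767 + 123·11·2684 = 7263026; y_3 = 122·2684 + 11·29767 = 654885.
Step 3: Verify x_3² - 123·y_3² = 52751546676676 - 52751546676675 = 1 (should be 1). ✓

(x_1, y_1) = (122, 11); (x_3, y_3) = (7263026, 654885).


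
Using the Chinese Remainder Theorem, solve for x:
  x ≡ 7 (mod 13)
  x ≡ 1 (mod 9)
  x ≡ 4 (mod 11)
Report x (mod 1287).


Moduli 13, 9, 11 are pairwise coprime; by CRT there is a unique solution modulo M = 13 · 9 · 11 = 1287.
Solve pairwise, accumulating the modulus:
  Start with x ≡ 7 (mod 13).
  Combine with x ≡ 1 (mod 9): since gcd(13, 9) = 1, we get a unique residue mod 117.
    Write x = 7 + 13·t and substitute into x ≡ 1 (mod 9): 13·t ≡ 1 − 7 = -6 (mod 9).
    Reduce coefficients mod 9: 4·t ≡ 3 (mod 9).
    The inverse of 4 mod 9 is 7 (since 4·7 = 28 = 3·9 + 1), so t ≡ 7·3 = 21 ≡ 3 (mod 9).
    Then x = 7 + 13·3 = 46, valid modulo lcm(13, 9) = 117: x ≡ 46 (mod 117).
  Combine with x ≡ 4 (mod 11): since gcd(117, 11) = 1, we get a unique residue mod 1287.
    Write x = 46 + 117·t and substitute into x ≡ 4 (mod 11): 117·t ≡ 4 − 46 = -42 (mod 11).
    Reduce coefficients mod 11: 7·t ≡ 2 (mod 11).
    The inverse of 7 mod 11 is 8 (since 7·8 = 56 = 5·11 + 1), so t ≡ 8·2 = 16 ≡ 5 (mod 11).
    Then x = 46 + 117·5 = 631, valid modulo lcm(117, 11) = 1287: x ≡ 631 (mod 1287).
Verify: 631 mod 13 = 7 ✓, 631 mod 9 = 1 ✓, 631 mod 11 = 4 ✓.

x ≡ 631 (mod 1287).
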